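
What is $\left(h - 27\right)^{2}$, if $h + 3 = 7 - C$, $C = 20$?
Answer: $1849$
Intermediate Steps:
$h = -16$ ($h = -3 + \left(7 - 20\right) = -3 - 13 = -16$)
$\left(h - 27\right)^{2} = \left(-16 - 27\right)^{2} = \left(-43\right)^{2} = 1849$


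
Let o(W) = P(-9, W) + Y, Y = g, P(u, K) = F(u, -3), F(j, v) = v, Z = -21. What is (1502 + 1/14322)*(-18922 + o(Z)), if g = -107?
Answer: -68234937940/2387 ≈ -2.8586e+7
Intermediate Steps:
P(u, K) = -3
Y = -107
o(W) = -110 (o(W) = -3 - 107 = -110)
(1502 + 1/14322)*(-18922 + o(Z)) = (1502 + 1/14322)*(-18922 - 110) = (1502 + 1/14322)*(-19032) = (21511645/14322)*(-19032) = -68234937940/2387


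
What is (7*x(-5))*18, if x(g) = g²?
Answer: 3150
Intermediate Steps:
(7*x(-5))*18 = (7*(-5)²)*18 = (7*25)*18 = 175*18 = 3150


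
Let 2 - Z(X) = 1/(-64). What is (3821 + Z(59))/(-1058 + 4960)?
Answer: 244673/249728 ≈ 0.97976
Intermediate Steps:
Z(X) = 129/64 (Z(X) = 2 - 1/(-64) = 2 - 1*(-1/64) = 2 + 1/64 = 129/64)
(3821 + Z(59))/(-1058 + 4960) = (3821 + 129/64)/(-1058 + 4960) = (244673/64)/3902 = (244673/64)*(1/3902) = 244673/249728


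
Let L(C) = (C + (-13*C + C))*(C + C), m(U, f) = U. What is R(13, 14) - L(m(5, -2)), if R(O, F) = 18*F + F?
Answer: 816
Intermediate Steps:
R(O, F) = 19*F
L(C) = -22*C² (L(C) = (C - 12*C)*(2*C) = (-11*C)*(2*C) = -22*C²)
R(13, 14) - L(m(5, -2)) = 19*14 - (-22)*5² = 266 - (-22)*25 = 266 - 1*(-550) = 266 + 550 = 816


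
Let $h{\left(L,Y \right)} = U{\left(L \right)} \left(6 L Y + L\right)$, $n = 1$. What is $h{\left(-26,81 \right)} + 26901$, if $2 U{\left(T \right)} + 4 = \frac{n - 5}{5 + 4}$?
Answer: $\frac{495349}{9} \approx 55039.0$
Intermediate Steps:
$U{\left(T \right)} = - \frac{20}{9}$ ($U{\left(T \right)} = -2 + \frac{\left(1 - 5\right) \frac{1}{5 + 4}}{2} = -2 + \frac{\left(-4\right) \frac{1}{9}}{2} = -2 + \frac{1}{2} \left(- \frac{4}{9}\right) = -2 - \frac{2}{9} = - \frac{20}{9}$)
$h{\left(L,Y \right)} = - \frac{20 L}{9} - \frac{40 L Y}{3}$ ($h{\left(L,Y \right)} = - \frac{20 \left(6 L Y + L\right)}{9} = - \frac{20 \left(L + 6 L Y\right)}{9} = - \frac{20 L}{9} - \frac{40 L Y}{3}$)
$h{\left(-26,81 \right)} + 26901 = \left(- \frac{20}{9}\right) \left(-26\right) \left(1 + 6 \cdot 81\right) + 26901 = \left(- \frac{20}{9}\right) \left(-26\right) \left(1 + 486\right) + 26901 = \left(- \frac{20}{9}\right) \left(-26\right) 487 + 26901 = \frac{253240}{9} + 26901 = \frac{495349}{9}$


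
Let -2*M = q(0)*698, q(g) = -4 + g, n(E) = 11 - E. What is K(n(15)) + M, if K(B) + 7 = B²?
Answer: 1405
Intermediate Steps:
M = 1396 (M = -(-4 + 0)*698/2 = -(-2)*698 = -½*(-2792) = 1396)
K(B) = -7 + B²
K(n(15)) + M = (-7 + (11 - 1*15)²) + 1396 = (-7 + (11 - 15)²) + 1396 = (-7 + (-4)²) + 1396 = (-7 + 16) + 1396 = 9 + 1396 = 1405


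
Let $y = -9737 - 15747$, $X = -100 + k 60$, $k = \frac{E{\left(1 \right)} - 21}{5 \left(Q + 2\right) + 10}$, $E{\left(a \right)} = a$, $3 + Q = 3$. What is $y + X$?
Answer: $-25644$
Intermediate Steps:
$Q = 0$ ($Q = -3 + 3 = 0$)
$k = -1$ ($k = \frac{1 - 21}{5 \left(0 + 2\right) + 10} = - \frac{20}{5 \cdot 2 + 10} = - \frac{20}{10 + 10} = - \frac{20}{20} = \left(-20\right) \frac{1}{20} = -1$)
$X = -160$ ($X = -100 - 60 = -160$)
$y = -25484$ ($y = -9737 - 15747 = -25484$)
$y + X = -25484 - 160 = -25644$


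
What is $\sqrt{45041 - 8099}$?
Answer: $\sqrt{36942} \approx 192.2$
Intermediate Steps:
$\sqrt{45041 - 8099} = \sqrt{36942}$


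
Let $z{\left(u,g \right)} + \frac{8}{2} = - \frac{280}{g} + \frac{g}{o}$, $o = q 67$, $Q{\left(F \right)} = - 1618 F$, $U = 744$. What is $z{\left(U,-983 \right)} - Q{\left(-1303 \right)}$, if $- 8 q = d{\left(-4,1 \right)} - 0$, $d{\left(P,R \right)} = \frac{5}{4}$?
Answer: $- \frac{694228885642}{329305} \approx -2.1082 \cdot 10^{6}$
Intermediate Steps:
$d{\left(P,R \right)} = \frac{5}{4}$ ($d{\left(P,R \right)} = 5 \cdot \frac{1}{4} = \frac{5}{4}$)
$q = - \frac{5}{32}$ ($q = - \frac{\frac{5}{4} - 0}{8} = - \frac{\frac{5}{4} + 0}{8} = \left(- \frac{1}{8}\right) \frac{5}{4} = - \frac{5}{32} \approx -0.15625$)
$o = - \frac{335}{32}$ ($o = \left(- \frac{5}{32}\right) 67 = - \frac{335}{32} \approx -10.469$)
$z{\left(u,g \right)} = -4 - \frac{280}{g} - \frac{32 g}{335}$ ($z{\left(u,g \right)} = -4 + \left(- \frac{280}{g} + \frac{g}{- \frac{335}{32}}\right) = -4 + \left(- \frac{280}{g} + g \left(- \frac{32}{335}\right)\right) = -4 - \left(\frac{280}{g} + \frac{32 g}{335}\right) = -4 - \frac{280}{g} - \frac{32 g}{335}$)
$z{\left(U,-983 \right)} - Q{\left(-1303 \right)} = \left(-4 - \frac{280}{-983} - - \frac{31456}{335}\right) - \left(-1618\right) \left(-1303\right) = \left(-4 - - \frac{280}{983} + \frac{31456}{335}\right) - 2108254 = \left(-4 + \frac{280}{983} + \frac{31456}{335}\right) - 2108254 = \frac{29697828}{329305} - 2108254 = - \frac{694228885642}{329305}$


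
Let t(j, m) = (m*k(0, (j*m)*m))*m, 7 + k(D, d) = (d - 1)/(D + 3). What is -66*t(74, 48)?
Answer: -8640986112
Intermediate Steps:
k(D, d) = -7 + (-1 + d)/(3 + D) (k(D, d) = -7 + (d - 1)/(D + 3) = -7 + (-1 + d)/(3 + D))
t(j, m) = m**2*(-22/3 + j*m**2/3) (t(j, m) = (m*((-22 + (j*m)*m - 7*0)/(3 + 0)))*m = (m*((-22 + j*m**2 + 0)/3))*m = (m*((-22 + j*m**2)/3))*m = (m*(-22/3 + j*m**2/3))*m = m**2*(-22/3 + j*m**2/3))
-66*t(74, 48) = -22*48**2*(-22 + 74*48**2) = -22*2304*(-22 + 74*2304) = -22*2304*(-22 + 170496) = -22*2304*170474 = -66*130924032 = -8640986112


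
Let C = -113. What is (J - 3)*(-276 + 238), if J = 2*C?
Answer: 8702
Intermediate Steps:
J = -226 (J = 2*(-113) = -226)
(J - 3)*(-276 + 238) = (-226 - 3)*(-276 + 238) = -229*(-38) = 8702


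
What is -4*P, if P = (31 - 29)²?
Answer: -16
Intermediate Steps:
P = 4 (P = 2² = 4)
-4*P = -4*4 = -16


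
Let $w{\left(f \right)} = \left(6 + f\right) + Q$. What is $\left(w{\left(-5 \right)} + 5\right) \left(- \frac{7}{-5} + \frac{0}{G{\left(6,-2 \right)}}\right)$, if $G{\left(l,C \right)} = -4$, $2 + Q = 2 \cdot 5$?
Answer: $\frac{98}{5} \approx 19.6$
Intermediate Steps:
$Q = 8$ ($Q = -2 + 2 \cdot 5 = -2 + 10 = 8$)
$w{\left(f \right)} = 14 + f$ ($w{\left(f \right)} = \left(6 + f\right) + 8 = 14 + f$)
$\left(w{\left(-5 \right)} + 5\right) \left(- \frac{7}{-5} + \frac{0}{G{\left(6,-2 \right)}}\right) = \left(\left(14 - 5\right) + 5\right) \left(- \frac{7}{-5} + \frac{0}{-4}\right) = \left(9 + 5\right) \left(\left(-7\right) \left(- \frac{1}{5}\right) + 0 \left(- \frac{1}{4}\right)\right) = 14 \left(\frac{7}{5} + 0\right) = 14 \cdot \frac{7}{5} = \frac{98}{5}$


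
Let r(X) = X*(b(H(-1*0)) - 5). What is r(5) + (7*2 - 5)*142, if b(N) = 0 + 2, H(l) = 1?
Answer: 1263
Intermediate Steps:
b(N) = 2
r(X) = -3*X (r(X) = X*(2 - 5) = X*(-3) = -3*X)
r(5) + (7*2 - 5)*142 = -3*5 + (7*2 - 5)*142 = -15 + (14 - 5)*142 = -15 + 9*142 = -15 + 1278 = 1263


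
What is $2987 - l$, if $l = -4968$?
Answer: $7955$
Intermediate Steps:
$2987 - l = 2987 - -4968 = 2987 + 4968 = 7955$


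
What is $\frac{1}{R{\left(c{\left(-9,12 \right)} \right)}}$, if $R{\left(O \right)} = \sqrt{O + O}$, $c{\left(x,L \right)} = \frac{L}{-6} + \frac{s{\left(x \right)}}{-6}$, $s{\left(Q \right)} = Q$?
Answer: $- i \approx - 1.0 i$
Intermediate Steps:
$c{\left(x,L \right)} = - \frac{L}{6} - \frac{x}{6}$ ($c{\left(x,L \right)} = \frac{L}{-6} + \frac{x}{-6} = L \left(- \frac{1}{6}\right) + x \left(- \frac{1}{6}\right) = - \frac{L}{6} - \frac{x}{6}$)
$R{\left(O \right)} = \sqrt{2} \sqrt{O}$ ($R{\left(O \right)} = \sqrt{2 O} = \sqrt{2} \sqrt{O}$)
$\frac{1}{R{\left(c{\left(-9,12 \right)} \right)}} = \frac{1}{\sqrt{2} \sqrt{\left(- \frac{1}{6}\right) 12 - - \frac{3}{2}}} = \frac{1}{\sqrt{2} \sqrt{-2 + \frac{3}{2}}} = \frac{1}{\sqrt{2} \sqrt{- \frac{1}{2}}} = \frac{1}{\sqrt{2} \frac{i \sqrt{2}}{2}} = \frac{1}{i} = - i$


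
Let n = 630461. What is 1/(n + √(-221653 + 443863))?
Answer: 630461/397480850311 - 3*√24690/397480850311 ≈ 1.5850e-6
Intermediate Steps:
1/(n + √(-221653 + 443863)) = 1/(630461 + √(-221653 + 443863)) = 1/(630461 + √222210) = 1/(630461 + 3*√24690)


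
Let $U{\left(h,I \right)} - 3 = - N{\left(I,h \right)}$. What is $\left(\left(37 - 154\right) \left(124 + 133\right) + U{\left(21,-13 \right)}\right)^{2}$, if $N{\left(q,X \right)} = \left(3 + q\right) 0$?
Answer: $903964356$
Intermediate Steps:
$N{\left(q,X \right)} = 0$
$U{\left(h,I \right)} = 3$ ($U{\left(h,I \right)} = 3 - 0 = 3 + 0 = 3$)
$\left(\left(37 - 154\right) \left(124 + 133\right) + U{\left(21,-13 \right)}\right)^{2} = \left(\left(37 - 154\right) \left(124 + 133\right) + 3\right)^{2} = \left(\left(-117\right) 257 + 3\right)^{2} = \left(-30069 + 3\right)^{2} = \left(-30066\right)^{2} = 903964356$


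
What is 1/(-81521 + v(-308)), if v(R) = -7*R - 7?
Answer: -1/79372 ≈ -1.2599e-5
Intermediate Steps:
v(R) = -7 - 7*R
1/(-81521 + v(-308)) = 1/(-81521 + (-7 - 7*(-308))) = 1/(-81521 + (-7 + 2156)) = 1/(-81521 + 2149) = 1/(-79372) = -1/79372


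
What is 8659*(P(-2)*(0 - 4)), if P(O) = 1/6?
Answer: -17318/3 ≈ -5772.7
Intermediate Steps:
P(O) = ⅙
8659*(P(-2)*(0 - 4)) = 8659*((0 - 4)/6) = 8659*((⅙)*(-4)) = 8659*(-⅔) = -17318/3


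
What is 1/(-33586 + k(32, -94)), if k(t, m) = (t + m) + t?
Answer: -1/33616 ≈ -2.9748e-5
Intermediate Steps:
k(t, m) = m + 2*t (k(t, m) = (m + t) + t = m + 2*t)
1/(-33586 + k(32, -94)) = 1/(-33586 + (-94 + 2*32)) = 1/(-33586 + (-94 + 64)) = 1/(-33586 - 30) = 1/(-33616) = -1/33616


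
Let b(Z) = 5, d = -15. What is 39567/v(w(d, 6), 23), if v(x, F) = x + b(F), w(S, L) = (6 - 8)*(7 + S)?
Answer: 13189/7 ≈ 1884.1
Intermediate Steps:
w(S, L) = -14 - 2*S (w(S, L) = -2*(7 + S) = -14 - 2*S)
v(x, F) = 5 + x (v(x, F) = x + 5 = 5 + x)
39567/v(w(d, 6), 23) = 39567/(5 + (-14 - 2*(-15))) = 39567/(5 + (-14 + 30)) = 39567/(5 + 16) = 39567/21 = 39567*(1/21) = 13189/7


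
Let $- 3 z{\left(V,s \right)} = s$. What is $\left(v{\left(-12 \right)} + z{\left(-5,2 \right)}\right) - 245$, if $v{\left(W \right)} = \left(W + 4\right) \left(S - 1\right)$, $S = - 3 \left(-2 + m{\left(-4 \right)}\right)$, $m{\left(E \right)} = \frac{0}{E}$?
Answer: $- \frac{857}{3} \approx -285.67$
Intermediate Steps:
$z{\left(V,s \right)} = - \frac{s}{3}$
$m{\left(E \right)} = 0$
$S = 6$ ($S = - 3 \left(-2 + 0\right) = \left(-3\right) \left(-2\right) = 6$)
$v{\left(W \right)} = 20 + 5 W$ ($v{\left(W \right)} = \left(W + 4\right) \left(6 - 1\right) = \left(4 + W\right) 5 = 20 + 5 W$)
$\left(v{\left(-12 \right)} + z{\left(-5,2 \right)}\right) - 245 = \left(\left(20 + 5 \left(-12\right)\right) - \frac{2}{3}\right) - 245 = \left(\left(20 - 60\right) - \frac{2}{3}\right) - 245 = \left(-40 - \frac{2}{3}\right) - 245 = - \frac{122}{3} - 245 = - \frac{857}{3}$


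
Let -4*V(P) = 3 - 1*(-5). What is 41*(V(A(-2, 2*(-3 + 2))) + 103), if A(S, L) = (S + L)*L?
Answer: 4141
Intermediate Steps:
A(S, L) = L*(L + S) (A(S, L) = (L + S)*L = L*(L + S))
V(P) = -2 (V(P) = -(3 - 1*(-5))/4 = -(3 + 5)/4 = -¼*8 = -2)
41*(V(A(-2, 2*(-3 + 2))) + 103) = 41*(-2 + 103) = 41*101 = 4141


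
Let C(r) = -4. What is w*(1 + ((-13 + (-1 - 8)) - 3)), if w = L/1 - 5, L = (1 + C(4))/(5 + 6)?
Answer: 1392/11 ≈ 126.55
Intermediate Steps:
L = -3/11 (L = (1 - 4)/(5 + 6) = -3/11 ≈ -0.27273)
w = -58/11 (w = -3/11/1 - 5 = 1*(-3/11) - 5 = -3/11 - 5 = -58/11 ≈ -5.2727)
w*(1 + ((-13 + (-1 - 8)) - 3)) = -58*(1 + ((-13 + (-1 - 8)) - 3))/11 = -58*(1 + ((-13 - 9) - 3))/11 = -58*(1 + (-22 - 3))/11 = -58*(1 - 25)/11 = -58/11*(-24) = 1392/11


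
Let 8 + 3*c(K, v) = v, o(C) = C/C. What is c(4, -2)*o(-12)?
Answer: -10/3 ≈ -3.3333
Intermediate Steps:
o(C) = 1
c(K, v) = -8/3 + v/3
c(4, -2)*o(-12) = (-8/3 + (1/3)*(-2))*1 = (-8/3 - 2/3)*1 = -10/3*1 = -10/3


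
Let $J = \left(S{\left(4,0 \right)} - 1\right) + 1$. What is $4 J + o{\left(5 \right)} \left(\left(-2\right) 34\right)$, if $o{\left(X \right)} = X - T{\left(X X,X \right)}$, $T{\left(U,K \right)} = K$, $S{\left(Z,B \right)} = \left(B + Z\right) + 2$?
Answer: $24$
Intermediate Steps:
$S{\left(Z,B \right)} = 2 + B + Z$
$J = 6$ ($J = \left(\left(2 + 0 + 4\right) - 1\right) + 1 = \left(6 - 1\right) + 1 = 5 + 1 = 6$)
$o{\left(X \right)} = 0$ ($o{\left(X \right)} = X - X = 0$)
$4 J + o{\left(5 \right)} \left(\left(-2\right) 34\right) = 4 \cdot 6 + 0 \left(\left(-2\right) 34\right) = 24 + 0 \left(-68\right) = 24 + 0 = 24$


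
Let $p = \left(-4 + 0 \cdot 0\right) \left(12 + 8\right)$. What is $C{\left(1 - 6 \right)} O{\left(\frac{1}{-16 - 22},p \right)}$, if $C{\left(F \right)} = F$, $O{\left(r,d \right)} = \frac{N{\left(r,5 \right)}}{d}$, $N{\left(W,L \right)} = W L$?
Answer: $- \frac{5}{608} \approx -0.0082237$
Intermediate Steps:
$p = -80$ ($p = \left(-4 + 0\right) 20 = \left(-4\right) 20 = -80$)
$N{\left(W,L \right)} = L W$
$O{\left(r,d \right)} = \frac{5 r}{d}$
$C{\left(1 - 6 \right)} O{\left(\frac{1}{-16 - 22},p \right)} = \left(1 - 6\right) \frac{5}{\left(-16 - 22\right) \left(-80\right)} = \left(1 - 6\right) 5 \frac{1}{-38} \left(- \frac{1}{80}\right) = - 5 \cdot 5 \left(- \frac{1}{38}\right) \left(- \frac{1}{80}\right) = \left(-5\right) \frac{1}{608} = - \frac{5}{608}$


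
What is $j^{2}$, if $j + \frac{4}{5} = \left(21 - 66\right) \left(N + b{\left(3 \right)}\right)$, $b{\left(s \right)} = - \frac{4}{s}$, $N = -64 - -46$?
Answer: $\frac{18887716}{25} \approx 7.5551 \cdot 10^{5}$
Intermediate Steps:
$N = -18$ ($N = -64 + 46 = -18$)
$j = \frac{4346}{5}$ ($j = - \frac{4}{5} + \left(21 - 66\right) \left(-18 - \frac{4}{3}\right) = - \frac{4}{5} - 45 \left(-18 - \frac{4}{3}\right) = - \frac{4}{5} - -870 = - \frac{4}{5} + 870 = \frac{4346}{5} \approx 869.2$)
$j^{2} = \left(\frac{4346}{5}\right)^{2} = \frac{18887716}{25}$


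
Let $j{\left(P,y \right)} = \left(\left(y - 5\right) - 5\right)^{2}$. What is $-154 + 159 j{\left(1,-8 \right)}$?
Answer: $51362$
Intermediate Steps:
$j{\left(P,y \right)} = \left(-10 + y\right)^{2}$ ($j{\left(P,y \right)} = \left(\left(y - 5\right) - 5\right)^{2} = \left(\left(-5 + y\right) - 5\right)^{2} = \left(-10 + y\right)^{2}$)
$-154 + 159 j{\left(1,-8 \right)} = -154 + 159 \left(-10 - 8\right)^{2} = -154 + 159 \left(-18\right)^{2} = -154 + 159 \cdot 324 = -154 + 51516 = 51362$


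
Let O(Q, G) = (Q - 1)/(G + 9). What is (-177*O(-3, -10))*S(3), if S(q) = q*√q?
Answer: -2124*√3 ≈ -3678.9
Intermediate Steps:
O(Q, G) = (-1 + Q)/(9 + G)
S(q) = q^(3/2)
(-177*O(-3, -10))*S(3) = (-177*(-1 - 3)/(9 - 10))*3^(3/2) = (-177*(-4)/(-1))*(3*√3) = (-(-177)*(-4))*(3*√3) = (-177*4)*(3*√3) = -2124*√3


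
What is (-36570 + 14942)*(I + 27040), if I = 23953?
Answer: -1102876604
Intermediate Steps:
(-36570 + 14942)*(I + 27040) = (-36570 + 14942)*(23953 + 27040) = -21628*50993 = -1102876604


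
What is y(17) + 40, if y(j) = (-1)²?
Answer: 41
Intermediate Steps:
y(j) = 1
y(17) + 40 = 1 + 40 = 41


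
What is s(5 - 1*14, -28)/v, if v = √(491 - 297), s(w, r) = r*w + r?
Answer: 112*√194/97 ≈ 16.082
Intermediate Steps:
s(w, r) = r + r*w
v = √194 ≈ 13.928
s(5 - 1*14, -28)/v = (-28*(1 + (5 - 1*14)))/(√194) = (-28*(1 + (5 - 14)))*(√194/194) = (-28*(1 - 9))*(√194/194) = (-28*(-8))*(√194/194) = 224*(√194/194) = 112*√194/97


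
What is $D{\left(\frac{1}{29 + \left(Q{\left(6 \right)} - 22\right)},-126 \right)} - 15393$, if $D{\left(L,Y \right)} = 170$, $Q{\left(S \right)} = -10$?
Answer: $-15223$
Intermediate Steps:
$D{\left(\frac{1}{29 + \left(Q{\left(6 \right)} - 22\right)},-126 \right)} - 15393 = 170 - 15393 = -15223$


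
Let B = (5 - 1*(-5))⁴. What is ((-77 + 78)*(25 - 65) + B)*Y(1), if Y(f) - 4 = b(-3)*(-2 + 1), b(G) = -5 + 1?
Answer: 79680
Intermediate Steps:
b(G) = -4
B = 10000 (B = (5 + 5)⁴ = 10⁴ = 10000)
Y(f) = 8 (Y(f) = 4 - 4*(-2 + 1) = 4 - 4*(-1) = 4 + 4 = 8)
((-77 + 78)*(25 - 65) + B)*Y(1) = ((-77 + 78)*(25 - 65) + 10000)*8 = (1*(-40) + 10000)*8 = (-40 + 10000)*8 = 9960*8 = 79680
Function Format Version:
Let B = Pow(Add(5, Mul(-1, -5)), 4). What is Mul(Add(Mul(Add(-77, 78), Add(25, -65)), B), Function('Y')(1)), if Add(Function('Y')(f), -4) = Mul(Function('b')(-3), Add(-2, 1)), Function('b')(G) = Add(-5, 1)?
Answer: 79680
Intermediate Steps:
Function('b')(G) = -4
B = 10000 (B = Pow(Add(5, 5), 4) = Pow(10, 4) = 10000)
Function('Y')(f) = 8 (Function('Y')(f) = Add(4, Mul(-4, Add(-2, 1))) = Add(4, Mul(-4, -1)) = Add(4, 4) = 8)
Mul(Add(Mul(Add(-77, 78), Add(25, -65)), B), Function('Y')(1)) = Mul(Add(Mul(Add(-77, 78), Add(25, -65)), 10000), 8) = Mul(Add(Mul(1, -40), 10000), 8) = Mul(Add(-40, 10000), 8) = Mul(9960, 8) = 79680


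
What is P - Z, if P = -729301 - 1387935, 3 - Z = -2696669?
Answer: -4813908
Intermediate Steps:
Z = 2696672 (Z = 3 - 1*(-2696669) = 3 + 2696669 = 2696672)
P = -2117236
P - Z = -2117236 - 1*2696672 = -2117236 - 2696672 = -4813908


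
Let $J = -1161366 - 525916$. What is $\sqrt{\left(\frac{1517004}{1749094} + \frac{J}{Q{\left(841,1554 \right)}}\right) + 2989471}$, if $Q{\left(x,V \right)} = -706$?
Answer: $\frac{\sqrt{285139409607343670206154}}{308715091} \approx 1729.7$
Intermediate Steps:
$J = -1687282$ ($J = -1161366 - 525916 = -1687282$)
$\sqrt{\left(\frac{1517004}{1749094} + \frac{J}{Q{\left(841,1554 \right)}}\right) + 2989471} = \sqrt{\left(\frac{1517004}{1749094} - \frac{1687282}{-706}\right) + 2989471} = \sqrt{\left(1517004 \cdot \frac{1}{1749094} - - \frac{843641}{353}\right) + 2989471} = \sqrt{\left(\frac{758502}{874547} + \frac{843641}{353}\right) + 2989471} = \sqrt{\frac{738071456833}{308715091} + 2989471} = \sqrt{\frac{923632883263694}{308715091}} = \frac{\sqrt{285139409607343670206154}}{308715091}$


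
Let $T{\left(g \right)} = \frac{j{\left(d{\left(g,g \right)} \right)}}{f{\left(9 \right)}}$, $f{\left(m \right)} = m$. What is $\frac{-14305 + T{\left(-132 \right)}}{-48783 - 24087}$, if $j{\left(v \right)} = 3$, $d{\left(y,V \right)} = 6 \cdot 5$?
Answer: $\frac{21457}{109305} \approx 0.1963$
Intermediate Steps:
$d{\left(y,V \right)} = 30$
$T{\left(g \right)} = \frac{1}{3}$ ($T{\left(g \right)} = \frac{3}{9} = 3 \cdot \frac{1}{9} = \frac{1}{3}$)
$\frac{-14305 + T{\left(-132 \right)}}{-48783 - 24087} = \frac{-14305 + \frac{1}{3}}{-48783 - 24087} = - \frac{42914}{3 \left(-72870\right)} = \left(- \frac{42914}{3}\right) \left(- \frac{1}{72870}\right) = \frac{21457}{109305}$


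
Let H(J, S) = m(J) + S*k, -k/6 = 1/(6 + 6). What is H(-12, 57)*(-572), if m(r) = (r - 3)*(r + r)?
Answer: -189618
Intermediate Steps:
m(r) = 2*r*(-3 + r) (m(r) = (-3 + r)*(2*r) = 2*r*(-3 + r))
k = -1/2 (k = -6/(6 + 6) = -6/12 = -6*1/12 = -1/2 ≈ -0.50000)
H(J, S) = -S/2 + 2*J*(-3 + J) (H(J, S) = 2*J*(-3 + J) + S*(-1/2) = 2*J*(-3 + J) - S/2 = -S/2 + 2*J*(-3 + J))
H(-12, 57)*(-572) = (-1/2*57 + 2*(-12)*(-3 - 12))*(-572) = (-57/2 + 2*(-12)*(-15))*(-572) = (-57/2 + 360)*(-572) = (663/2)*(-572) = -189618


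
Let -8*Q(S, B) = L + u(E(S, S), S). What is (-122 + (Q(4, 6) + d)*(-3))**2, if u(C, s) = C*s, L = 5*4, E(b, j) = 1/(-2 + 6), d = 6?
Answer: 1117249/64 ≈ 17457.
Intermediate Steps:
E(b, j) = 1/4
L = 20
Q(S, B) = -5/2 - S/32 (Q(S, B) = -(20 + S/4)/8 = -5/2 - S/32)
(-122 + (Q(4, 6) + d)*(-3))**2 = (-122 + ((-5/2 - 1/32*4) + 6)*(-3))**2 = (-122 + ((-5/2 - 1/8) + 6)*(-3))**2 = (-122 + (-21/8 + 6)*(-3))**2 = (-122 + (27/8)*(-3))**2 = (-122 - 81/8)**2 = (-1057/8)**2 = 1117249/64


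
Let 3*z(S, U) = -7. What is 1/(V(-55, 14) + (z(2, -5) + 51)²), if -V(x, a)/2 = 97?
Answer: 9/19570 ≈ 0.00045989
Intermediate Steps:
z(S, U) = -7/3 (z(S, U) = (⅓)*(-7) = -7/3)
V(x, a) = -194 (V(x, a) = -2*97 = -194)
1/(V(-55, 14) + (z(2, -5) + 51)²) = 1/(-194 + (-7/3 + 51)²) = 1/(-194 + (146/3)²) = 1/(-194 + 21316/9) = 1/(19570/9) = 9/19570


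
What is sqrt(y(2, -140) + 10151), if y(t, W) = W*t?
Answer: sqrt(9871) ≈ 99.353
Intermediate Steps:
sqrt(y(2, -140) + 10151) = sqrt(-140*2 + 10151) = sqrt(-280 + 10151) = sqrt(9871)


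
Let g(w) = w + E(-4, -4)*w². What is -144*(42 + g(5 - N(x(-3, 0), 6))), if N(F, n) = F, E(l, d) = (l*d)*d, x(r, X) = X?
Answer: 223632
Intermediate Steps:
E(l, d) = l*d² (E(l, d) = (d*l)*d = l*d²)
g(w) = w - 64*w² (g(w) = w + (-4*(-4)²)*w² = w + (-4*16)*w² = w - 64*w²)
-144*(42 + g(5 - N(x(-3, 0), 6))) = -144*(42 + (5 - 1*0)*(1 - 64*(5 - 1*0))) = -144*(42 + (5 + 0)*(1 - 64*(5 + 0))) = -144*(42 + 5*(1 - 64*5)) = -144*(42 + 5*(1 - 320)) = -144*(42 + 5*(-319)) = -144*(42 - 1595) = -144*(-1553) = 223632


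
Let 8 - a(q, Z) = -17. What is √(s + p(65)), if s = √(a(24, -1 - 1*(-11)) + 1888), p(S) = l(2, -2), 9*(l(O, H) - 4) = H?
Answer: √(34 + 9*√1913)/3 ≈ 6.8932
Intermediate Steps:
l(O, H) = 4 + H/9
a(q, Z) = 25 (a(q, Z) = 8 - 1*(-17) = 8 + 17 = 25)
p(S) = 34/9 (p(S) = 4 + (⅑)*(-2) = 4 - 2/9 = 34/9)
s = √1913 (s = √(25 + 1888) = √1913 ≈ 43.738)
√(s + p(65)) = √(√1913 + 34/9) = √(34/9 + √1913)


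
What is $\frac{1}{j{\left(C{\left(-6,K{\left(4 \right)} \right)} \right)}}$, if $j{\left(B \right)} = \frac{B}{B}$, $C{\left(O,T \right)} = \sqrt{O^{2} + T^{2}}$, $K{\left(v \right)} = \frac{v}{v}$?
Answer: $1$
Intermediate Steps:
$K{\left(v \right)} = 1$
$j{\left(B \right)} = 1$
$\frac{1}{j{\left(C{\left(-6,K{\left(4 \right)} \right)} \right)}} = 1^{-1} = 1$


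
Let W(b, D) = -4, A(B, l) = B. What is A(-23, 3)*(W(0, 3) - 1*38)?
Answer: 966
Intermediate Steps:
A(-23, 3)*(W(0, 3) - 1*38) = -23*(-4 - 1*38) = -23*(-4 - 38) = -23*(-42) = 966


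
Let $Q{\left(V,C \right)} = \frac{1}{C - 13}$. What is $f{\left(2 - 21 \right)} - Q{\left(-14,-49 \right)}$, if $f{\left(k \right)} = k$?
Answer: $- \frac{1177}{62} \approx -18.984$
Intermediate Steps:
$Q{\left(V,C \right)} = \frac{1}{-13 + C}$
$f{\left(2 - 21 \right)} - Q{\left(-14,-49 \right)} = \left(2 - 21\right) - \frac{1}{-13 - 49} = \left(2 - 21\right) - \frac{1}{-62} = -19 - - \frac{1}{62} = -19 + \frac{1}{62} = - \frac{1177}{62}$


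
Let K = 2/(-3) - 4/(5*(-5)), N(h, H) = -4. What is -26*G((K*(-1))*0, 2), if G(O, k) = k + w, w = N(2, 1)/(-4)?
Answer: -78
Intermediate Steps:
K = -38/75 (K = 2*(-⅓) - 4/(-25) = -⅔ - 4*(-1/25) = -⅔ + 4/25 = -38/75 ≈ -0.50667)
w = 1 (w = -4/(-4) = -4*(-¼) = 1)
G(O, k) = 1 + k (G(O, k) = k + 1 = 1 + k)
-26*G((K*(-1))*0, 2) = -26*(1 + 2) = -26*3 = -78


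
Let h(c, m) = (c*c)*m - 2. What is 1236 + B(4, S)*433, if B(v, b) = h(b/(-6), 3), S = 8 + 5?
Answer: 77617/12 ≈ 6468.1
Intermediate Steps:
h(c, m) = -2 + m*c² (h(c, m) = c²*m - 2 = m*c² - 2 = -2 + m*c²)
S = 13
B(v, b) = -2 + b²/12 (B(v, b) = -2 + 3*(b/(-6))² = -2 + 3*(b*(-⅙))² = -2 + 3*(-b/6)² = -2 + 3*(b²/36) = -2 + b²/12)
1236 + B(4, S)*433 = 1236 + (-2 + (1/12)*13²)*433 = 1236 + (-2 + (1/12)*169)*433 = 1236 + (-2 + 169/12)*433 = 1236 + (145/12)*433 = 1236 + 62785/12 = 77617/12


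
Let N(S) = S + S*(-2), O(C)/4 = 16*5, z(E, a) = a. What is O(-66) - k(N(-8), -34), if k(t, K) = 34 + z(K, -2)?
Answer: 288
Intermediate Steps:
O(C) = 320 (O(C) = 4*(16*5) = 4*80 = 320)
N(S) = -S (N(S) = S - 2*S = -S)
k(t, K) = 32 (k(t, K) = 34 - 2 = 32)
O(-66) - k(N(-8), -34) = 320 - 1*32 = 320 - 32 = 288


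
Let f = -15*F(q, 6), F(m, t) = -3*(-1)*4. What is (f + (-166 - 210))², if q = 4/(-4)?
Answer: 309136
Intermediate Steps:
q = -1 (q = 4*(-¼) = -1)
F(m, t) = 12 (F(m, t) = 3*4 = 12)
f = -180 (f = -15*12 = -180)
(f + (-166 - 210))² = (-180 + (-166 - 210))² = (-180 - 376)² = (-556)² = 309136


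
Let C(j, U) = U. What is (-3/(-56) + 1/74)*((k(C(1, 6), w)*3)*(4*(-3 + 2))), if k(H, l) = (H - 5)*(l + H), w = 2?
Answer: -1668/259 ≈ -6.4402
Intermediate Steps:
k(H, l) = (-5 + H)*(H + l)
(-3/(-56) + 1/74)*((k(C(1, 6), w)*3)*(4*(-3 + 2))) = (-3/(-56) + 1/74)*(((6**2 - 5*6 - 5*2 + 6*2)*3)*(4*(-3 + 2))) = (-3*(-1/56) + 1*(1/74))*(((36 - 30 - 10 + 12)*3)*(4*(-1))) = (3/56 + 1/74)*((8*3)*(-4)) = 139*(24*(-4))/2072 = (139/2072)*(-96) = -1668/259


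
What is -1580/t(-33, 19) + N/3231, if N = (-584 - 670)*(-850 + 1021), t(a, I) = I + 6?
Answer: -232574/1795 ≈ -129.57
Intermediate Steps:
t(a, I) = 6 + I
N = -214434 (N = -1254*171 = -214434)
-1580/t(-33, 19) + N/3231 = -1580/(6 + 19) - 214434/3231 = -1580/25 - 214434*1/3231 = -1580*1/25 - 23826/359 = -316/5 - 23826/359 = -232574/1795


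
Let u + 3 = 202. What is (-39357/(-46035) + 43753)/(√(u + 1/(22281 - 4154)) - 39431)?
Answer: -159965263833833416/144160772121227895 - 223800968*√65389055798/144160772121227895 ≈ -1.1100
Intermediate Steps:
u = 199 (u = -3 + 202 = 199)
(-39357/(-46035) + 43753)/(√(u + 1/(22281 - 4154)) - 39431) = (-39357/(-46035) + 43753)/(√(199 + 1/(22281 - 4154)) - 39431) = (-39357*(-1/46035) + 43753)/(√(199 + 1/18127) - 39431) = (4373/5115 + 43753)/(√(199 + 1/18127) - 39431) = 223800968/(5115*(√(3607274/18127) - 39431)) = 223800968/(5115*(√65389055798/18127 - 39431)) = 223800968/(5115*(-39431 + √65389055798/18127))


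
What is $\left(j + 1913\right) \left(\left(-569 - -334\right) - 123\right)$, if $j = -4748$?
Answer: $1014930$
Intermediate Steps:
$\left(j + 1913\right) \left(\left(-569 - -334\right) - 123\right) = \left(-4748 + 1913\right) \left(\left(-569 - -334\right) - 123\right) = - 2835 \left(\left(-569 + 334\right) - 123\right) = - 2835 \left(-235 - 123\right) = \left(-2835\right) \left(-358\right) = 1014930$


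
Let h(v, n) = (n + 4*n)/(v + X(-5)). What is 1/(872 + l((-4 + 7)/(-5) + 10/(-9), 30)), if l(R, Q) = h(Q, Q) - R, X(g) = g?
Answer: 45/39587 ≈ 0.0011367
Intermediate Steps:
h(v, n) = 5*n/(-5 + v) (h(v, n) = (n + 4*n)/(v - 5) = (5*n)/(-5 + v) = 5*n/(-5 + v))
l(R, Q) = -R + 5*Q/(-5 + Q) (l(R, Q) = 5*Q/(-5 + Q) - R = -R + 5*Q/(-5 + Q))
1/(872 + l((-4 + 7)/(-5) + 10/(-9), 30)) = 1/(872 + (5*30 - ((-4 + 7)/(-5) + 10/(-9))*(-5 + 30))/(-5 + 30)) = 1/(872 + (150 - 1*(3*(-⅕) + 10*(-⅑))*25)/25) = 1/(872 + (150 - 1*(-⅗ - 10/9)*25)/25) = 1/(872 + (150 - 1*(-77/45)*25)/25) = 1/(872 + (150 + 385/9)/25) = 1/(872 + (1/25)*(1735/9)) = 1/(872 + 347/45) = 1/(39587/45) = 45/39587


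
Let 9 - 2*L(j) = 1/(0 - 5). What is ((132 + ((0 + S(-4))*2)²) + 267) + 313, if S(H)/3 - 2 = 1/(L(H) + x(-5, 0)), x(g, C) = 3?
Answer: 316081/361 ≈ 875.57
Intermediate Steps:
L(j) = 23/5 (L(j) = 9/2 - 1/(2*(0 - 5)) = 9/2 - ½/(-5) = 9/2 - ½*(-⅕) = 9/2 + ⅒ = 23/5)
S(H) = 243/38 (S(H) = 6 + 3/(23/5 + 3) = 6 + 3/(38/5) = 6 + 3*(5/38) = 6 + 15/38 = 243/38)
((132 + ((0 + S(-4))*2)²) + 267) + 313 = ((132 + ((0 + 243/38)*2)²) + 267) + 313 = ((132 + ((243/38)*2)²) + 267) + 313 = ((132 + (243/19)²) + 267) + 313 = ((132 + 59049/361) + 267) + 313 = (106701/361 + 267) + 313 = 203088/361 + 313 = 316081/361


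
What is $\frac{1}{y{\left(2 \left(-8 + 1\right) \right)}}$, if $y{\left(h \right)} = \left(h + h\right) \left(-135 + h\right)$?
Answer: $\frac{1}{4172} \approx 0.00023969$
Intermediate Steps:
$y{\left(h \right)} = 2 h \left(-135 + h\right)$
$\frac{1}{y{\left(2 \left(-8 + 1\right) \right)}} = \frac{1}{2 \cdot 2 \left(-8 + 1\right) \left(-135 + 2 \left(-8 + 1\right)\right)} = \frac{1}{2 \cdot 2 \left(-7\right) \left(-135 + 2 \left(-7\right)\right)} = \frac{1}{2 \left(-14\right) \left(-135 - 14\right)} = \frac{1}{2 \left(-14\right) \left(-149\right)} = \frac{1}{4172}$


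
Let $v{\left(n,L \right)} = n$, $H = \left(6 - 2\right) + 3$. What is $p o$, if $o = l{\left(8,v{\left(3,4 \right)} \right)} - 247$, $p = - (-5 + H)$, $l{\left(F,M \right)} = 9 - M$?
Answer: $482$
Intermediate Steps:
$H = 7$ ($H = 4 + 3 = 7$)
$p = -2$ ($p = - (-5 + 7) = \left(-1\right) 2 = -2$)
$o = -241$ ($o = \left(9 - 3\right) - 247 = 6 - 247 = -241$)
$p o = \left(-2\right) \left(-241\right) = 482$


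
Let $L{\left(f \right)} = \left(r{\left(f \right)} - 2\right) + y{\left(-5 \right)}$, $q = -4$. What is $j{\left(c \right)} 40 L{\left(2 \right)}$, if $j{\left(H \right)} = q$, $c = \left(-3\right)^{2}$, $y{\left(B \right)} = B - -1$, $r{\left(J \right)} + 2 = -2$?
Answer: $1600$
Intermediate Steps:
$r{\left(J \right)} = -4$ ($r{\left(J \right)} = -2 - 2 = -4$)
$y{\left(B \right)} = 1 + B$ ($y{\left(B \right)} = B + 1 = 1 + B$)
$L{\left(f \right)} = -10$ ($L{\left(f \right)} = \left(-4 - 2\right) + \left(1 - 5\right) = -6 - 4 = -10$)
$c = 9$
$j{\left(H \right)} = -4$
$j{\left(c \right)} 40 L{\left(2 \right)} = \left(-4\right) 40 \left(-10\right) = \left(-160\right) \left(-10\right) = 1600$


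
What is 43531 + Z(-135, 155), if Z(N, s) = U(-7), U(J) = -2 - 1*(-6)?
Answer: 43535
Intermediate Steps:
U(J) = 4 (U(J) = -2 + 6 = 4)
Z(N, s) = 4
43531 + Z(-135, 155) = 43531 + 4 = 43535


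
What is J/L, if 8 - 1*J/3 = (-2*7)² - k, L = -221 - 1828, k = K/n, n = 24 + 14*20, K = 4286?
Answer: 26433/103816 ≈ 0.25461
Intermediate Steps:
n = 304 (n = 24 + 280 = 304)
k = 2143/152 (k = 4286/304 = 4286*(1/304) = 2143/152 ≈ 14.099)
L = -2049
J = -79299/152 (J = 24 - 3*((-2*7)² - 1*2143/152) = 24 - 3*((-14)² - 2143/152) = 24 - 3*(196 - 2143/152) = 24 - 3*27649/152 = 24 - 82947/152 = -79299/152 ≈ -521.70)
J/L = -79299/152/(-2049) = -79299/152*(-1/2049) = 26433/103816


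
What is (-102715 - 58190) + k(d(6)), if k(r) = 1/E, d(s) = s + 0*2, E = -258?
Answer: -41513491/258 ≈ -1.6091e+5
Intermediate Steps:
d(s) = s (d(s) = s + 0 = s)
k(r) = -1/258 (k(r) = 1/(-258) = -1/258)
(-102715 - 58190) + k(d(6)) = (-102715 - 58190) - 1/258 = -160905 - 1/258 = -41513491/258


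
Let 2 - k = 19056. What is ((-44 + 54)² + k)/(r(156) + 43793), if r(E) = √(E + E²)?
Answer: -830052522/1917802357 + 37908*√6123/1917802357 ≈ -0.43127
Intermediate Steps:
k = -19054 (k = 2 - 1*19056 = 2 - 19056 = -19054)
((-44 + 54)² + k)/(r(156) + 43793) = ((-44 + 54)² - 19054)/(√(156*(1 + 156)) + 43793) = (10² - 19054)/(√(156*157) + 43793) = (100 - 19054)/(√24492 + 43793) = -18954/(2*√6123 + 43793) = -18954/(43793 + 2*√6123)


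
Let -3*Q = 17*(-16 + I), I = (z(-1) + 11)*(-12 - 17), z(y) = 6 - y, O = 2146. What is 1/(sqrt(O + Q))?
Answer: sqrt(2922)/3896 ≈ 0.013875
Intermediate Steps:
I = -522 (I = ((6 - 1*(-1)) + 11)*(-12 - 17) = ((6 + 1) + 11)*(-29) = (7 + 11)*(-29) = 18*(-29) = -522)
Q = 9146/3 (Q = -17*(-16 - 522)/3 = -17*(-538)/3 = -1/3*(-9146) = 9146/3 ≈ 3048.7)
1/(sqrt(O + Q)) = 1/(sqrt(2146 + 9146/3)) = 1/(sqrt(15584/3)) = 1/(4*sqrt(2922)/3) = sqrt(2922)/3896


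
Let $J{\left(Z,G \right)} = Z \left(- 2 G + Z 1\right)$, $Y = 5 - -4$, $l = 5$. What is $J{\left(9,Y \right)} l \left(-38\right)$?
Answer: $15390$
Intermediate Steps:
$Y = 9$ ($Y = 5 + 4 = 9$)
$J{\left(Z,G \right)} = Z \left(Z - 2 G\right)$ ($J{\left(Z,G \right)} = Z \left(- 2 G + Z\right) = Z \left(Z - 2 G\right)$)
$J{\left(9,Y \right)} l \left(-38\right) = 9 \left(9 - 18\right) 5 \left(-38\right) = 9 \left(-9\right) 5 \left(-38\right) = \left(-81\right) 5 \left(-38\right) = \left(-405\right) \left(-38\right) = 15390$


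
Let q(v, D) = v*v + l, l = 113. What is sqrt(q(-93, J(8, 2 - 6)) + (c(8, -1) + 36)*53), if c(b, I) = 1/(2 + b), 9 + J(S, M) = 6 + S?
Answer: sqrt(1067530)/10 ≈ 103.32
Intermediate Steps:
J(S, M) = -3 + S (J(S, M) = -9 + (6 + S) = -3 + S)
q(v, D) = 113 + v**2 (q(v, D) = v*v + 113 = v**2 + 113 = 113 + v**2)
sqrt(q(-93, J(8, 2 - 6)) + (c(8, -1) + 36)*53) = sqrt((113 + (-93)**2) + (1/(2 + 8) + 36)*53) = sqrt((113 + 8649) + (1/10 + 36)*53) = sqrt(8762 + (1/10 + 36)*53) = sqrt(8762 + (361/10)*53) = sqrt(8762 + 19133/10) = sqrt(106753/10) = sqrt(1067530)/10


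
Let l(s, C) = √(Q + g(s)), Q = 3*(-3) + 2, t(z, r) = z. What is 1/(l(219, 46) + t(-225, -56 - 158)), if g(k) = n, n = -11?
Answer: -25/5627 - I*√2/16881 ≈ -0.0044429 - 8.3775e-5*I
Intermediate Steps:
g(k) = -11
Q = -7 (Q = -9 + 2 = -7)
l(s, C) = 3*I*√2 (l(s, C) = √(-7 - 11) = √(-18) = 3*I*√2)
1/(l(219, 46) + t(-225, -56 - 158)) = 1/(3*I*√2 - 225) = 1/(-225 + 3*I*√2)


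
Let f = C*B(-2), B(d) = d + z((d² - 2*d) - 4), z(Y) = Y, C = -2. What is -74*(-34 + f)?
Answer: 2812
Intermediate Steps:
B(d) = -4 + d² - d (B(d) = d + ((d² - 2*d) - 4) = d + (-4 + d² - 2*d) = -4 + d² - d)
f = -4 (f = -2*(-4 + (-2)² - 1*(-2)) = -2*(-4 + 4 + 2) = -2*2 = -4)
-74*(-34 + f) = -74*(-34 - 4) = -74*(-38) = 2812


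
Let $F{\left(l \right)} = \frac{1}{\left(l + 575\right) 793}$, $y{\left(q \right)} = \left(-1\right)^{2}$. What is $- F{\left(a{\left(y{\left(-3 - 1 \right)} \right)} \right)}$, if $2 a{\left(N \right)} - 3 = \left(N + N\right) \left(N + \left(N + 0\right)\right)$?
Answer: $- \frac{2}{917501} \approx -2.1798 \cdot 10^{-6}$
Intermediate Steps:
$y{\left(q \right)} = 1$
$a{\left(N \right)} = \frac{3}{2} + 2 N^{2}$ ($a{\left(N \right)} = \frac{3}{2} + \frac{\left(N + N\right) \left(N + \left(N + 0\right)\right)}{2} = \frac{3}{2} + \frac{2 N \left(N + N\right)}{2} = \frac{3}{2} + \frac{2 N 2 N}{2} = \frac{3}{2} + \frac{4 N^{2}}{2} = \frac{3}{2} + 2 N^{2}$)
$F{\left(l \right)} = \frac{1}{793 \left(575 + l\right)}$ ($F{\left(l \right)} = \frac{1}{575 + l} \frac{1}{793} = \frac{1}{793 \left(575 + l\right)}$)
$- F{\left(a{\left(y{\left(-3 - 1 \right)} \right)} \right)} = - \frac{1}{793 \left(575 + \left(\frac{3}{2} + 2 \cdot 1^{2}\right)\right)} = - \frac{1}{793 \left(575 + \left(\frac{3}{2} + 2 \cdot 1\right)\right)} = - \frac{1}{793 \left(575 + \left(\frac{3}{2} + 2\right)\right)} = - \frac{1}{793 \left(575 + \frac{7}{2}\right)} = - \frac{1}{793 \cdot \frac{1157}{2}} = - \frac{2}{793 \cdot 1157} = \left(-1\right) \frac{2}{917501} = - \frac{2}{917501}$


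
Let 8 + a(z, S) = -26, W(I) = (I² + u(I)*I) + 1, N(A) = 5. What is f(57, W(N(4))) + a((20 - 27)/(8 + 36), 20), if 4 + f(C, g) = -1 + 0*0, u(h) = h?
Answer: -39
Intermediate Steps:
W(I) = 1 + 2*I² (W(I) = (I² + I*I) + 1 = (I² + I²) + 1 = 2*I² + 1 = 1 + 2*I²)
f(C, g) = -5 (f(C, g) = -4 + (-1 + 0*0) = -4 + (-1 + 0) = -4 - 1 = -5)
a(z, S) = -34 (a(z, S) = -8 - 26 = -34)
f(57, W(N(4))) + a((20 - 27)/(8 + 36), 20) = -5 - 34 = -39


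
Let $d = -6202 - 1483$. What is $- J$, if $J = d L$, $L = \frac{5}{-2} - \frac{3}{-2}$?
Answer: $-7685$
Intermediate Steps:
$d = -7685$ ($d = -6202 - 1483 = -7685$)
$L = -1$ ($L = 5 \left(- \frac{1}{2}\right) - - \frac{3}{2} = - \frac{5}{2} + \frac{3}{2} = -1$)
$J = 7685$ ($J = \left(-7685\right) \left(-1\right) = 7685$)
$- J = \left(-1\right) 7685 = -7685$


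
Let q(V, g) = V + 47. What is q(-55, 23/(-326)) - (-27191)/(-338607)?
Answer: -2736047/338607 ≈ -8.0803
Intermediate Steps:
q(V, g) = 47 + V
q(-55, 23/(-326)) - (-27191)/(-338607) = (47 - 55) - (-27191)/(-338607) = -8 - (-27191)*(-1)/338607 = -8 - 1*27191/338607 = -8 - 27191/338607 = -2736047/338607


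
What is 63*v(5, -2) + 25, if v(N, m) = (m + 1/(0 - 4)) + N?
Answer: 793/4 ≈ 198.25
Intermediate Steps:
v(N, m) = -¼ + N + m (v(N, m) = (m + 1/(-4)) + N = (m - ¼) + N = (-¼ + m) + N = -¼ + N + m)
63*v(5, -2) + 25 = 63*(-¼ + 5 - 2) + 25 = 63*(11/4) + 25 = 693/4 + 25 = 793/4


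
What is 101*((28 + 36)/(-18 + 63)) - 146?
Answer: -106/45 ≈ -2.3556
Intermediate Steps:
101*((28 + 36)/(-18 + 63)) - 146 = 101*(64/45) - 146 = 6464/45 - 146 = -106/45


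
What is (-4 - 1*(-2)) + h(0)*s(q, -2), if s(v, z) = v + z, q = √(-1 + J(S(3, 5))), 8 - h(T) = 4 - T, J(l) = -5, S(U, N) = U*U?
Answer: -10 + 4*I*√6 ≈ -10.0 + 9.798*I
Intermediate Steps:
S(U, N) = U²
h(T) = 4 + T (h(T) = 8 - (4 - T) = 8 + (-4 + T) = 4 + T)
q = I*√6 (q = √(-1 - 5) = √(-6) = I*√6 ≈ 2.4495*I)
(-4 - 1*(-2)) + h(0)*s(q, -2) = (-4 - 1*(-2)) + (4 + 0)*(I*√6 - 2) = (-4 + 2) + 4*(-2 + I*√6) = -2 + (-8 + 4*I*√6) = -10 + 4*I*√6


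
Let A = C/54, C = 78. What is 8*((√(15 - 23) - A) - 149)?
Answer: -10832/9 + 16*I*√2 ≈ -1203.6 + 22.627*I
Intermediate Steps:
A = 13/9 (A = 78/54 = 78*(1/54) = 13/9 ≈ 1.4444)
8*((√(15 - 23) - A) - 149) = 8*((√(15 - 23) - 1*13/9) - 149) = 8*((√(-8) - 13/9) - 149) = 8*((2*I*√2 - 13/9) - 149) = 8*((-13/9 + 2*I*√2) - 149) = 8*(-1354/9 + 2*I*√2) = -10832/9 + 16*I*√2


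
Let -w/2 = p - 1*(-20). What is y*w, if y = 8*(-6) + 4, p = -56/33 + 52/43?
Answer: 221504/129 ≈ 1717.1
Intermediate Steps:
p = -692/1419 (p = -56*1/33 + 52*(1/43) = -56/33 + 52/43 = -692/1419 ≈ -0.48767)
w = -55376/1419 (w = -2*(-692/1419 - 1*(-20)) = -2*(-692/1419 + 20) = -2*27688/1419 = -55376/1419 ≈ -39.025)
y = -44 (y = -48 + 4 = -44)
y*w = -44*(-55376/1419) = 221504/129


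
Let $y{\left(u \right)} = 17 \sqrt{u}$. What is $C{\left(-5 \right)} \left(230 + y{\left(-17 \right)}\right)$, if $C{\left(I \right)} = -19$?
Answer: $-4370 - 323 i \sqrt{17} \approx -4370.0 - 1331.8 i$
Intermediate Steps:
$C{\left(-5 \right)} \left(230 + y{\left(-17 \right)}\right) = - 19 \left(230 + 17 \sqrt{-17}\right) = - 19 \left(230 + 17 i \sqrt{17}\right) = -4370 - 323 i \sqrt{17}$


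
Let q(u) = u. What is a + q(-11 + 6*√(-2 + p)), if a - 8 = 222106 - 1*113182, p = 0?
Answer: 108921 + 6*I*√2 ≈ 1.0892e+5 + 8.4853*I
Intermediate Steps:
a = 108932 (a = 8 + (222106 - 1*113182) = 8 + (222106 - 113182) = 8 + 108924 = 108932)
a + q(-11 + 6*√(-2 + p)) = 108932 + (-11 + 6*√(-2 + 0)) = 108932 + (-11 + 6*√(-2)) = 108932 + (-11 + 6*(I*√2)) = 108932 + (-11 + 6*I*√2) = 108921 + 6*I*√2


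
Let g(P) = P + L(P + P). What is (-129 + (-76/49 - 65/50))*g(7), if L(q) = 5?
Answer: -387642/245 ≈ -1582.2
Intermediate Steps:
g(P) = 5 + P (g(P) = P + 5 = 5 + P)
(-129 + (-76/49 - 65/50))*g(7) = (-129 + (-76/49 - 65/50))*(5 + 7) = (-129 + (-76*1/49 - 65*1/50))*12 = (-129 + (-76/49 - 13/10))*12 = (-129 - 1397/490)*12 = -64607/490*12 = -387642/245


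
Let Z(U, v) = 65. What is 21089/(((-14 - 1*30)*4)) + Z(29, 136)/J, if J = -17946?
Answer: -189237317/1579248 ≈ -119.83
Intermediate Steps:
21089/(((-14 - 1*30)*4)) + Z(29, 136)/J = 21089/(((-14 - 1*30)*4)) + 65/(-17946) = 21089/(((-14 - 30)*4)) + 65*(-1/17946) = 21089/((-44*4)) - 65/17946 = 21089/(-176) - 65/17946 = 21089*(-1/176) - 65/17946 = -21089/176 - 65/17946 = -189237317/1579248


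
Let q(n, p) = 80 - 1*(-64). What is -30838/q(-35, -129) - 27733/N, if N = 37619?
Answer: -582044137/2708568 ≈ -214.89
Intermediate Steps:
q(n, p) = 144 (q(n, p) = 80 + 64 = 144)
-30838/q(-35, -129) - 27733/N = -30838/144 - 27733/37619 = -30838*1/144 - 27733*1/37619 = -15419/72 - 27733/37619 = -582044137/2708568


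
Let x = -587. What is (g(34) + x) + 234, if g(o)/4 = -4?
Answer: -369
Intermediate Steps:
g(o) = -16 (g(o) = 4*(-4) = -16)
(g(34) + x) + 234 = (-16 - 587) + 234 = -603 + 234 = -369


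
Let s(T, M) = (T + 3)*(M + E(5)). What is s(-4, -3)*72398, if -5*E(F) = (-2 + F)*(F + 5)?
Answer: 651582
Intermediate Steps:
E(F) = -(-2 + F)*(5 + F)/5 (E(F) = -(-2 + F)*(F + 5)/5 = -(-2 + F)*(5 + F)/5)
s(T, M) = (-6 + M)*(3 + T) (s(T, M) = (T + 3)*(M + (2 - ⅗*5 - ⅕*5²)) = (3 + T)*(M + (2 - 3 - ⅕*25)) = (3 + T)*(M + (2 - 3 - 5)) = (3 + T)*(M - 6) = (3 + T)*(-6 + M) = (-6 + M)*(3 + T))
s(-4, -3)*72398 = (-18 - 6*(-4) + 3*(-3) - 3*(-4))*72398 = (-18 + 24 - 9 + 12)*72398 = 9*72398 = 651582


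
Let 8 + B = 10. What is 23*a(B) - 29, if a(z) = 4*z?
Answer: 155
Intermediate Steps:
B = 2 (B = -8 + 10 = 2)
23*a(B) - 29 = 23*(4*2) - 29 = 23*8 - 29 = 184 - 29 = 155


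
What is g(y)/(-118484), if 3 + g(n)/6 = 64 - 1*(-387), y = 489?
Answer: -672/29621 ≈ -0.022687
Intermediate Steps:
g(n) = 2688 (g(n) = -18 + 6*(64 - 1*(-387)) = -18 + 6*(64 + 387) = -18 + 6*451 = -18 + 2706 = 2688)
g(y)/(-118484) = 2688/(-118484) = 2688*(-1/118484) = -672/29621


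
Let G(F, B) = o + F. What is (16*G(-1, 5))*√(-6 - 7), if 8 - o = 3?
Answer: 64*I*√13 ≈ 230.76*I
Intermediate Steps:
o = 5 (o = 8 - 1*3 = 8 - 3 = 5)
G(F, B) = 5 + F
(16*G(-1, 5))*√(-6 - 7) = (16*(5 - 1))*√(-6 - 7) = (16*4)*√(-13) = 64*(I*√13) = 64*I*√13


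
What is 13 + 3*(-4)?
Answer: 1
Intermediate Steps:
13 + 3*(-4) = 13 - 12 = 1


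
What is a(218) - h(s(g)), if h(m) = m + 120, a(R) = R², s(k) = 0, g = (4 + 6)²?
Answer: 47404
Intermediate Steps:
g = 100 (g = 10² = 100)
h(m) = 120 + m
a(218) - h(s(g)) = 218² - (120 + 0) = 47524 - 1*120 = 47524 - 120 = 47404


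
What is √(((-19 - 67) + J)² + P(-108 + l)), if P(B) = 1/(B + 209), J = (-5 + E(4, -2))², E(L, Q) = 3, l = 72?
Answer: √201242769/173 ≈ 82.000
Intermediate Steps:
J = 4 (J = (-5 + 3)² = (-2)² = 4)
P(B) = 1/(209 + B)
√(((-19 - 67) + J)² + P(-108 + l)) = √(((-19 - 67) + 4)² + 1/(209 + (-108 + 72))) = √((-86 + 4)² + 1/(209 - 36)) = √((-82)² + 1/173) = √(6724 + 1/173) = √(1163253/173) = √201242769/173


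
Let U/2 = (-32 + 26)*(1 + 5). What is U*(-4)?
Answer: 288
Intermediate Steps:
U = -72 (U = 2*((-32 + 26)*(1 + 5)) = 2*(-6*6) = 2*(-36) = -72)
U*(-4) = -72*(-4) = 288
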